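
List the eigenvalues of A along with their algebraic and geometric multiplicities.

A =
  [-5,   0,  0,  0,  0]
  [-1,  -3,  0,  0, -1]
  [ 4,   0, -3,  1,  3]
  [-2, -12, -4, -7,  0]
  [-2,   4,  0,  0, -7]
λ = -5: alg = 5, geom = 3

Step 1 — factor the characteristic polynomial to read off the algebraic multiplicities:
  χ_A(x) = (x + 5)^5

Step 2 — compute geometric multiplicities via the rank-nullity identity g(λ) = n − rank(A − λI):
  rank(A − (-5)·I) = 2, so dim ker(A − (-5)·I) = n − 2 = 3

Summary:
  λ = -5: algebraic multiplicity = 5, geometric multiplicity = 3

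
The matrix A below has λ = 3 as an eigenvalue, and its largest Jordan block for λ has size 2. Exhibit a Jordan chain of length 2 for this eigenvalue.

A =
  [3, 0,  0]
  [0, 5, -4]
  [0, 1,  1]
A Jordan chain for λ = 3 of length 2:
v_1 = (0, 2, 1)ᵀ
v_2 = (0, 1, 0)ᵀ

Let N = A − (3)·I. We want v_2 with N^2 v_2 = 0 but N^1 v_2 ≠ 0; then v_{j-1} := N · v_j for j = 2, …, 2.

Pick v_2 = (0, 1, 0)ᵀ.
Then v_1 = N · v_2 = (0, 2, 1)ᵀ.

Sanity check: (A − (3)·I) v_1 = (0, 0, 0)ᵀ = 0. ✓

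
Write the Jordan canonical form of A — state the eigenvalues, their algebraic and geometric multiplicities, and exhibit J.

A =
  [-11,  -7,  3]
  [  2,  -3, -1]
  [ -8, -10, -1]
J_3(-5)

The characteristic polynomial is
  det(x·I − A) = x^3 + 15*x^2 + 75*x + 125 = (x + 5)^3

Eigenvalues and multiplicities (the geometric multiplicity of λ is n − rank(A − λI), which equals the number of Jordan blocks for λ):
  λ = -5: algebraic multiplicity = 3, geometric multiplicity = 1

Determining the block sizes for each eigenvalue:
  λ = -5: one block (gm = 1), so the single block has size am = 3 → block sizes [3]

Assembling the blocks gives a Jordan form
J =
  [-5,  1,  0]
  [ 0, -5,  1]
  [ 0,  0, -5]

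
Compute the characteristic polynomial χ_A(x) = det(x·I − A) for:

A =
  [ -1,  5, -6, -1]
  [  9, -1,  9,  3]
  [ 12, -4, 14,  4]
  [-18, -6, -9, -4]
x^4 - 8*x^3 + 24*x^2 - 32*x + 16

Expanding det(x·I − A) (e.g. by cofactor expansion or by noting that A is similar to its Jordan form J, which has the same characteristic polynomial as A) gives
  χ_A(x) = x^4 - 8*x^3 + 24*x^2 - 32*x + 16
which factors as (x - 2)^4. The eigenvalues (with algebraic multiplicities) are λ = 2 with multiplicity 4.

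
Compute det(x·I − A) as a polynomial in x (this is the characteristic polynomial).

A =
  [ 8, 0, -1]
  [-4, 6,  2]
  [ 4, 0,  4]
x^3 - 18*x^2 + 108*x - 216

Expanding det(x·I − A) (e.g. by cofactor expansion or by noting that A is similar to its Jordan form J, which has the same characteristic polynomial as A) gives
  χ_A(x) = x^3 - 18*x^2 + 108*x - 216
which factors as (x - 6)^3. The eigenvalues (with algebraic multiplicities) are λ = 6 with multiplicity 3.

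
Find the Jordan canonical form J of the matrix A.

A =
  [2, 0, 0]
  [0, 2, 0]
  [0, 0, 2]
J_1(2) ⊕ J_1(2) ⊕ J_1(2)

The characteristic polynomial is
  det(x·I − A) = x^3 - 6*x^2 + 12*x - 8 = (x - 2)^3

Eigenvalues and multiplicities (the geometric multiplicity of λ is n − rank(A − λI), which equals the number of Jordan blocks for λ):
  λ = 2: algebraic multiplicity = 3, geometric multiplicity = 3

Determining the block sizes for each eigenvalue:
  λ = 2: gm = am = 3, so every block has size 1 → block sizes [1, 1, 1]

Assembling the blocks gives a Jordan form
J =
  [2, 0, 0]
  [0, 2, 0]
  [0, 0, 2]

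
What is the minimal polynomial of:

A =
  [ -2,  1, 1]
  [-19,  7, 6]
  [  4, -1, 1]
x^3 - 6*x^2 + 12*x - 8

The characteristic polynomial is χ_A(x) = (x - 2)^3, so the eigenvalues are known. The minimal polynomial is
  m_A(x) = Π_λ (x − λ)^{k_λ}
where k_λ is the size of the *largest* Jordan block for λ (equivalently, the smallest k with (A − λI)^k v = 0 for every generalised eigenvector v of λ).

  λ = 2: largest Jordan block has size 3, contributing (x − 2)^3

So m_A(x) = (x - 2)^3 = x^3 - 6*x^2 + 12*x - 8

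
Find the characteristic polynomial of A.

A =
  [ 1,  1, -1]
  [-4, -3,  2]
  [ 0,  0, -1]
x^3 + 3*x^2 + 3*x + 1

Expanding det(x·I − A) (e.g. by cofactor expansion or by noting that A is similar to its Jordan form J, which has the same characteristic polynomial as A) gives
  χ_A(x) = x^3 + 3*x^2 + 3*x + 1
which factors as (x + 1)^3. The eigenvalues (with algebraic multiplicities) are λ = -1 with multiplicity 3.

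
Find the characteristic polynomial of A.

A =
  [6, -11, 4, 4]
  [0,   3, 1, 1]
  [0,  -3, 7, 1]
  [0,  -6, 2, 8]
x^4 - 24*x^3 + 216*x^2 - 864*x + 1296

Expanding det(x·I − A) (e.g. by cofactor expansion or by noting that A is similar to its Jordan form J, which has the same characteristic polynomial as A) gives
  χ_A(x) = x^4 - 24*x^3 + 216*x^2 - 864*x + 1296
which factors as (x - 6)^4. The eigenvalues (with algebraic multiplicities) are λ = 6 with multiplicity 4.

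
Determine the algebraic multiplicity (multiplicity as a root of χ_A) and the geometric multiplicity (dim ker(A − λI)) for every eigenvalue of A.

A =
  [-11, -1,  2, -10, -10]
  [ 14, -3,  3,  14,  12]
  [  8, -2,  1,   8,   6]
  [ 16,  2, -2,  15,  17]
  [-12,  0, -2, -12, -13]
λ = -3: alg = 3, geom = 1; λ = -1: alg = 2, geom = 1

Step 1 — factor the characteristic polynomial to read off the algebraic multiplicities:
  χ_A(x) = (x + 1)^2*(x + 3)^3

Step 2 — compute geometric multiplicities via the rank-nullity identity g(λ) = n − rank(A − λI):
  rank(A − (-3)·I) = 4, so dim ker(A − (-3)·I) = n − 4 = 1
  rank(A − (-1)·I) = 4, so dim ker(A − (-1)·I) = n − 4 = 1

Summary:
  λ = -3: algebraic multiplicity = 3, geometric multiplicity = 1
  λ = -1: algebraic multiplicity = 2, geometric multiplicity = 1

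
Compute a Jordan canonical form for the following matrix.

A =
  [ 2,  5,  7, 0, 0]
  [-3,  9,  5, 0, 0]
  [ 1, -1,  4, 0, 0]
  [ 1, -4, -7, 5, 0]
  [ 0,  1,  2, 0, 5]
J_3(5) ⊕ J_1(5) ⊕ J_1(5)

The characteristic polynomial is
  det(x·I − A) = x^5 - 25*x^4 + 250*x^3 - 1250*x^2 + 3125*x - 3125 = (x - 5)^5

Eigenvalues and multiplicities (the geometric multiplicity of λ is n − rank(A − λI), which equals the number of Jordan blocks for λ):
  λ = 5: algebraic multiplicity = 5, geometric multiplicity = 3

Determining the block sizes for each eigenvalue:
  λ = 5: with am = 5 and gm = 3, the partition is not yet determined (e.g. several partitions of 5 into 3 parts exist). Let N = A − (5)·I. Computing rank(N^1) = 2, rank(N^2) = 1, rank(N^3) = 0; the number of blocks of size ≥ j is rank(N^{j−1}) − rank(N^j), giving [3, 1, 1]. So we have 1 block(s) of size 3, 2 block(s) of size 1 → block sizes [3, 1, 1]

Assembling the blocks gives a Jordan form
J =
  [5, 1, 0, 0, 0]
  [0, 5, 1, 0, 0]
  [0, 0, 5, 0, 0]
  [0, 0, 0, 5, 0]
  [0, 0, 0, 0, 5]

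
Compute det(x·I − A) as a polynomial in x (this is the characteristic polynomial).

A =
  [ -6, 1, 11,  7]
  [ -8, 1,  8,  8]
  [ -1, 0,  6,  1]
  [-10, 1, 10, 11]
x^4 - 12*x^3 + 46*x^2 - 60*x + 25

Expanding det(x·I − A) (e.g. by cofactor expansion or by noting that A is similar to its Jordan form J, which has the same characteristic polynomial as A) gives
  χ_A(x) = x^4 - 12*x^3 + 46*x^2 - 60*x + 25
which factors as (x - 5)^2*(x - 1)^2. The eigenvalues (with algebraic multiplicities) are λ = 1 with multiplicity 2, λ = 5 with multiplicity 2.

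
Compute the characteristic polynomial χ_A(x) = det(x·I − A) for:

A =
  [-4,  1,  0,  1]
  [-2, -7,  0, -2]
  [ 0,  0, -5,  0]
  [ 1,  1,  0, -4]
x^4 + 20*x^3 + 150*x^2 + 500*x + 625

Expanding det(x·I − A) (e.g. by cofactor expansion or by noting that A is similar to its Jordan form J, which has the same characteristic polynomial as A) gives
  χ_A(x) = x^4 + 20*x^3 + 150*x^2 + 500*x + 625
which factors as (x + 5)^4. The eigenvalues (with algebraic multiplicities) are λ = -5 with multiplicity 4.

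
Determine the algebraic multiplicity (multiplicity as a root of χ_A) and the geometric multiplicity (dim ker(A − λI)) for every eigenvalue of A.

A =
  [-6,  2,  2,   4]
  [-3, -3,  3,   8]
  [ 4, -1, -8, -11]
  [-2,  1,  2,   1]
λ = -4: alg = 4, geom = 2

Step 1 — factor the characteristic polynomial to read off the algebraic multiplicities:
  χ_A(x) = (x + 4)^4

Step 2 — compute geometric multiplicities via the rank-nullity identity g(λ) = n − rank(A − λI):
  rank(A − (-4)·I) = 2, so dim ker(A − (-4)·I) = n − 2 = 2

Summary:
  λ = -4: algebraic multiplicity = 4, geometric multiplicity = 2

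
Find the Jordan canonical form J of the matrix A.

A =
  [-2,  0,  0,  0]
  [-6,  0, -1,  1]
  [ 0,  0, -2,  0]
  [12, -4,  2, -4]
J_2(-2) ⊕ J_1(-2) ⊕ J_1(-2)

The characteristic polynomial is
  det(x·I − A) = x^4 + 8*x^3 + 24*x^2 + 32*x + 16 = (x + 2)^4

Eigenvalues and multiplicities (the geometric multiplicity of λ is n − rank(A − λI), which equals the number of Jordan blocks for λ):
  λ = -2: algebraic multiplicity = 4, geometric multiplicity = 3

Determining the block sizes for each eigenvalue:
  λ = -2: 3 blocks summing to 4 forces exactly one block of size 2 and the rest size 1 → block sizes [2, 1, 1]

Assembling the blocks gives a Jordan form
J =
  [-2,  1,  0,  0]
  [ 0, -2,  0,  0]
  [ 0,  0, -2,  0]
  [ 0,  0,  0, -2]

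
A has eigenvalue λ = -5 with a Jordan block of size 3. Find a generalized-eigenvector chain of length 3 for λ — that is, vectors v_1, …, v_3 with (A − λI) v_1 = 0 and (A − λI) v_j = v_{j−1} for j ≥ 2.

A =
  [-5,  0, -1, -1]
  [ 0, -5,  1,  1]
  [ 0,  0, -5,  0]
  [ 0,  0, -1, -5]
A Jordan chain for λ = -5 of length 3:
v_1 = (1, -1, 0, 0)ᵀ
v_2 = (-1, 1, 0, -1)ᵀ
v_3 = (0, 0, 1, 0)ᵀ

Let N = A − (-5)·I. We want v_3 with N^3 v_3 = 0 but N^2 v_3 ≠ 0; then v_{j-1} := N · v_j for j = 3, …, 2.

Pick v_3 = (0, 0, 1, 0)ᵀ.
Then v_2 = N · v_3 = (-1, 1, 0, -1)ᵀ.
Then v_1 = N · v_2 = (1, -1, 0, 0)ᵀ.

Sanity check: (A − (-5)·I) v_1 = (0, 0, 0, 0)ᵀ = 0. ✓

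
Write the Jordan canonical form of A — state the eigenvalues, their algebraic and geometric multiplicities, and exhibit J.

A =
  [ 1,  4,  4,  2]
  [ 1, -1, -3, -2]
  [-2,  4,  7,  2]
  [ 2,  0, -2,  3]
J_1(1) ⊕ J_2(3) ⊕ J_1(3)

The characteristic polynomial is
  det(x·I − A) = x^4 - 10*x^3 + 36*x^2 - 54*x + 27 = (x - 3)^3*(x - 1)

Eigenvalues and multiplicities (the geometric multiplicity of λ is n − rank(A − λI), which equals the number of Jordan blocks for λ):
  λ = 1: algebraic multiplicity = 1, geometric multiplicity = 1
  λ = 3: algebraic multiplicity = 3, geometric multiplicity = 2

Determining the block sizes for each eigenvalue:
  λ = 1: one block (gm = 1), so the single block has size am = 1 → block sizes [1]
  λ = 3: 2 blocks summing to 3 forces exactly one block of size 2 and the rest size 1 → block sizes [2, 1]

Assembling the blocks gives a Jordan form
J =
  [1, 0, 0, 0]
  [0, 3, 1, 0]
  [0, 0, 3, 0]
  [0, 0, 0, 3]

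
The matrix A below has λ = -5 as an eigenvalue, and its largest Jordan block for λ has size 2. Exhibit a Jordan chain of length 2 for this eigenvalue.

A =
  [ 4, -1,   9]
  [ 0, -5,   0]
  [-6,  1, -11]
A Jordan chain for λ = -5 of length 2:
v_1 = (-1, 0, 1)ᵀ
v_2 = (0, 1, 0)ᵀ

Let N = A − (-5)·I. We want v_2 with N^2 v_2 = 0 but N^1 v_2 ≠ 0; then v_{j-1} := N · v_j for j = 2, …, 2.

Pick v_2 = (0, 1, 0)ᵀ.
Then v_1 = N · v_2 = (-1, 0, 1)ᵀ.

Sanity check: (A − (-5)·I) v_1 = (0, 0, 0)ᵀ = 0. ✓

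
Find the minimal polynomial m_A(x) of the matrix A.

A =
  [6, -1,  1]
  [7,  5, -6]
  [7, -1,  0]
x^3 - 11*x^2 + 24*x + 36

The characteristic polynomial is χ_A(x) = (x - 6)^2*(x + 1), so the eigenvalues are known. The minimal polynomial is
  m_A(x) = Π_λ (x − λ)^{k_λ}
where k_λ is the size of the *largest* Jordan block for λ (equivalently, the smallest k with (A − λI)^k v = 0 for every generalised eigenvector v of λ).

  λ = -1: largest Jordan block has size 1, contributing (x + 1)
  λ = 6: largest Jordan block has size 2, contributing (x − 6)^2

So m_A(x) = (x - 6)^2*(x + 1) = x^3 - 11*x^2 + 24*x + 36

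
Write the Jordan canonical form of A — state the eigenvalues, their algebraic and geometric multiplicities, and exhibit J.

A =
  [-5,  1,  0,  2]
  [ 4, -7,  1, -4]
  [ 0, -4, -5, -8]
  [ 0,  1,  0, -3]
J_3(-5) ⊕ J_1(-5)

The characteristic polynomial is
  det(x·I − A) = x^4 + 20*x^3 + 150*x^2 + 500*x + 625 = (x + 5)^4

Eigenvalues and multiplicities (the geometric multiplicity of λ is n − rank(A − λI), which equals the number of Jordan blocks for λ):
  λ = -5: algebraic multiplicity = 4, geometric multiplicity = 2

Determining the block sizes for each eigenvalue:
  λ = -5: with am = 4 and gm = 2, the partition is not yet determined (e.g. several partitions of 4 into 2 parts exist). Let N = A − (-5)·I. Computing rank(N^1) = 2, rank(N^2) = 1, rank(N^3) = 0; the number of blocks of size ≥ j is rank(N^{j−1}) − rank(N^j), giving [2, 1, 1]. So we have 1 block(s) of size 3, 1 block(s) of size 1 → block sizes [3, 1]

Assembling the blocks gives a Jordan form
J =
  [-5,  1,  0,  0]
  [ 0, -5,  1,  0]
  [ 0,  0, -5,  0]
  [ 0,  0,  0, -5]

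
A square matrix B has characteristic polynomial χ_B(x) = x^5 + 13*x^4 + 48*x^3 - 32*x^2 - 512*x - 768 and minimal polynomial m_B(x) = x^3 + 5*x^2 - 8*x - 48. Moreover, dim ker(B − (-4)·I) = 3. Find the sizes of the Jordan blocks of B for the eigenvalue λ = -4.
Block sizes for λ = -4: [2, 1, 1]

Step 1 — from the characteristic polynomial, algebraic multiplicity of λ = -4 is 4. From dim ker(B − (-4)·I) = 3, there are exactly 3 Jordan blocks for λ = -4.
Step 2 — from the minimal polynomial, the factor (x + 4)^2 tells us the largest block for λ = -4 has size 2.
Step 3 — with total size 4, 3 blocks, and largest block 2, the block sizes (in nonincreasing order) are [2, 1, 1].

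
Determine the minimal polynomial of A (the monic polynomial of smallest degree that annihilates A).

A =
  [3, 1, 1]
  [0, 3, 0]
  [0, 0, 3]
x^2 - 6*x + 9

The characteristic polynomial is χ_A(x) = (x - 3)^3, so the eigenvalues are known. The minimal polynomial is
  m_A(x) = Π_λ (x − λ)^{k_λ}
where k_λ is the size of the *largest* Jordan block for λ (equivalently, the smallest k with (A − λI)^k v = 0 for every generalised eigenvector v of λ).

  λ = 3: largest Jordan block has size 2, contributing (x − 3)^2

So m_A(x) = (x - 3)^2 = x^2 - 6*x + 9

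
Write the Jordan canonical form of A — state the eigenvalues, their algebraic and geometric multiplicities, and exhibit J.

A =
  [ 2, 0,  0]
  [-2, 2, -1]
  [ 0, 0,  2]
J_2(2) ⊕ J_1(2)

The characteristic polynomial is
  det(x·I − A) = x^3 - 6*x^2 + 12*x - 8 = (x - 2)^3

Eigenvalues and multiplicities (the geometric multiplicity of λ is n − rank(A − λI), which equals the number of Jordan blocks for λ):
  λ = 2: algebraic multiplicity = 3, geometric multiplicity = 2

Determining the block sizes for each eigenvalue:
  λ = 2: 2 blocks summing to 3 forces exactly one block of size 2 and the rest size 1 → block sizes [2, 1]

Assembling the blocks gives a Jordan form
J =
  [2, 1, 0]
  [0, 2, 0]
  [0, 0, 2]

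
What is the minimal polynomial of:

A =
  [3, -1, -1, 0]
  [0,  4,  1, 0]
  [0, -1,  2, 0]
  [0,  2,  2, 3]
x^2 - 6*x + 9

The characteristic polynomial is χ_A(x) = (x - 3)^4, so the eigenvalues are known. The minimal polynomial is
  m_A(x) = Π_λ (x − λ)^{k_λ}
where k_λ is the size of the *largest* Jordan block for λ (equivalently, the smallest k with (A − λI)^k v = 0 for every generalised eigenvector v of λ).

  λ = 3: largest Jordan block has size 2, contributing (x − 3)^2

So m_A(x) = (x - 3)^2 = x^2 - 6*x + 9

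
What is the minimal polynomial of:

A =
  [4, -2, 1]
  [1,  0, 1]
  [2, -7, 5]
x^3 - 9*x^2 + 27*x - 27

The characteristic polynomial is χ_A(x) = (x - 3)^3, so the eigenvalues are known. The minimal polynomial is
  m_A(x) = Π_λ (x − λ)^{k_λ}
where k_λ is the size of the *largest* Jordan block for λ (equivalently, the smallest k with (A − λI)^k v = 0 for every generalised eigenvector v of λ).

  λ = 3: largest Jordan block has size 3, contributing (x − 3)^3

So m_A(x) = (x - 3)^3 = x^3 - 9*x^2 + 27*x - 27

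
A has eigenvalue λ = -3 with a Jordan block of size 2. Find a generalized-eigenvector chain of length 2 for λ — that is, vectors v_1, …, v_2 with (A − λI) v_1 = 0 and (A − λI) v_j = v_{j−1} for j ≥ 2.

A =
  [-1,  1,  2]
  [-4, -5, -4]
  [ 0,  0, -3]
A Jordan chain for λ = -3 of length 2:
v_1 = (2, -4, 0)ᵀ
v_2 = (1, 0, 0)ᵀ

Let N = A − (-3)·I. We want v_2 with N^2 v_2 = 0 but N^1 v_2 ≠ 0; then v_{j-1} := N · v_j for j = 2, …, 2.

Pick v_2 = (1, 0, 0)ᵀ.
Then v_1 = N · v_2 = (2, -4, 0)ᵀ.

Sanity check: (A − (-3)·I) v_1 = (0, 0, 0)ᵀ = 0. ✓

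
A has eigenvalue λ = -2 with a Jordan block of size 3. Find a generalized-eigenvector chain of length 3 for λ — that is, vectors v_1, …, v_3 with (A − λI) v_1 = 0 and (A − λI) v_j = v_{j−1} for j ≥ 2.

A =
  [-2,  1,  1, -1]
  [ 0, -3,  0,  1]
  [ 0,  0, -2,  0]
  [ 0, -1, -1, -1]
A Jordan chain for λ = -2 of length 3:
v_1 = (1, -1, 0, -1)ᵀ
v_2 = (1, 0, 0, -1)ᵀ
v_3 = (0, 0, 1, 0)ᵀ

Let N = A − (-2)·I. We want v_3 with N^3 v_3 = 0 but N^2 v_3 ≠ 0; then v_{j-1} := N · v_j for j = 3, …, 2.

Pick v_3 = (0, 0, 1, 0)ᵀ.
Then v_2 = N · v_3 = (1, 0, 0, -1)ᵀ.
Then v_1 = N · v_2 = (1, -1, 0, -1)ᵀ.

Sanity check: (A − (-2)·I) v_1 = (0, 0, 0, 0)ᵀ = 0. ✓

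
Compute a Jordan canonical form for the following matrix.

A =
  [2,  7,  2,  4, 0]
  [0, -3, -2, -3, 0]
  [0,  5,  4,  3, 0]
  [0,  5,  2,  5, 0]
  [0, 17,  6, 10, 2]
J_3(2) ⊕ J_1(2) ⊕ J_1(2)

The characteristic polynomial is
  det(x·I − A) = x^5 - 10*x^4 + 40*x^3 - 80*x^2 + 80*x - 32 = (x - 2)^5

Eigenvalues and multiplicities (the geometric multiplicity of λ is n − rank(A − λI), which equals the number of Jordan blocks for λ):
  λ = 2: algebraic multiplicity = 5, geometric multiplicity = 3

Determining the block sizes for each eigenvalue:
  λ = 2: with am = 5 and gm = 3, the partition is not yet determined (e.g. several partitions of 5 into 3 parts exist). Let N = A − (2)·I. Computing rank(N^1) = 2, rank(N^2) = 1, rank(N^3) = 0; the number of blocks of size ≥ j is rank(N^{j−1}) − rank(N^j), giving [3, 1, 1]. So we have 1 block(s) of size 3, 2 block(s) of size 1 → block sizes [3, 1, 1]

Assembling the blocks gives a Jordan form
J =
  [2, 1, 0, 0, 0]
  [0, 2, 1, 0, 0]
  [0, 0, 2, 0, 0]
  [0, 0, 0, 2, 0]
  [0, 0, 0, 0, 2]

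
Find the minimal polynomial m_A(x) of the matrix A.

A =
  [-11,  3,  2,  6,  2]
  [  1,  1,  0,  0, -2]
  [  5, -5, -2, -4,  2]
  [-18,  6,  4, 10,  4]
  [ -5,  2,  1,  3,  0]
x^3 + 2*x^2

The characteristic polynomial is χ_A(x) = x^4*(x + 2), so the eigenvalues are known. The minimal polynomial is
  m_A(x) = Π_λ (x − λ)^{k_λ}
where k_λ is the size of the *largest* Jordan block for λ (equivalently, the smallest k with (A − λI)^k v = 0 for every generalised eigenvector v of λ).

  λ = -2: largest Jordan block has size 1, contributing (x + 2)
  λ = 0: largest Jordan block has size 2, contributing (x − 0)^2

So m_A(x) = x^2*(x + 2) = x^3 + 2*x^2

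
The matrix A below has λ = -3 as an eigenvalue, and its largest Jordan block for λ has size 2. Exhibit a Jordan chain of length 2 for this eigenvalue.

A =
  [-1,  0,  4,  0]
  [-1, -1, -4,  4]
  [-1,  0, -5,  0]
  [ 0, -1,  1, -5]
A Jordan chain for λ = -3 of length 2:
v_1 = (2, -1, -1, 0)ᵀ
v_2 = (1, 0, 0, 0)ᵀ

Let N = A − (-3)·I. We want v_2 with N^2 v_2 = 0 but N^1 v_2 ≠ 0; then v_{j-1} := N · v_j for j = 2, …, 2.

Pick v_2 = (1, 0, 0, 0)ᵀ.
Then v_1 = N · v_2 = (2, -1, -1, 0)ᵀ.

Sanity check: (A − (-3)·I) v_1 = (0, 0, 0, 0)ᵀ = 0. ✓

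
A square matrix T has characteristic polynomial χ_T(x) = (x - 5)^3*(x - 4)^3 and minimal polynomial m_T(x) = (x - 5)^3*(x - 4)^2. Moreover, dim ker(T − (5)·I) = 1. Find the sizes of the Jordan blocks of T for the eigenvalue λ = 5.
Block sizes for λ = 5: [3]

Step 1 — from the characteristic polynomial, algebraic multiplicity of λ = 5 is 3. From dim ker(T − (5)·I) = 1, there are exactly 1 Jordan blocks for λ = 5.
Step 2 — from the minimal polynomial, the factor (x − 5)^3 tells us the largest block for λ = 5 has size 3.
Step 3 — with total size 3, 1 blocks, and largest block 3, the block sizes (in nonincreasing order) are [3].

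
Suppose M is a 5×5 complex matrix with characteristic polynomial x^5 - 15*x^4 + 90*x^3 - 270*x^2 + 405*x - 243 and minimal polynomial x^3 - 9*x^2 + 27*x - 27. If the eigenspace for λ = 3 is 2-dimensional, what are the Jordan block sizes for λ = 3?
Block sizes for λ = 3: [3, 2]

Step 1 — from the characteristic polynomial, algebraic multiplicity of λ = 3 is 5. From dim ker(M − (3)·I) = 2, there are exactly 2 Jordan blocks for λ = 3.
Step 2 — from the minimal polynomial, the factor (x − 3)^3 tells us the largest block for λ = 3 has size 3.
Step 3 — with total size 5, 2 blocks, and largest block 3, the block sizes (in nonincreasing order) are [3, 2].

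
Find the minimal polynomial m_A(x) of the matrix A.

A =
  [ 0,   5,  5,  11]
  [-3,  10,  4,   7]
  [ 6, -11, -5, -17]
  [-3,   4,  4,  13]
x^3 - 12*x^2 + 45*x - 54

The characteristic polynomial is χ_A(x) = (x - 6)^2*(x - 3)^2, so the eigenvalues are known. The minimal polynomial is
  m_A(x) = Π_λ (x − λ)^{k_λ}
where k_λ is the size of the *largest* Jordan block for λ (equivalently, the smallest k with (A − λI)^k v = 0 for every generalised eigenvector v of λ).

  λ = 3: largest Jordan block has size 2, contributing (x − 3)^2
  λ = 6: largest Jordan block has size 1, contributing (x − 6)

So m_A(x) = (x - 6)*(x - 3)^2 = x^3 - 12*x^2 + 45*x - 54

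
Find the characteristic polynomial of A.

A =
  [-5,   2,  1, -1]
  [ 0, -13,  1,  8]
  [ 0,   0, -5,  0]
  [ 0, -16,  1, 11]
x^4 + 12*x^3 + 30*x^2 - 100*x - 375

Expanding det(x·I − A) (e.g. by cofactor expansion or by noting that A is similar to its Jordan form J, which has the same characteristic polynomial as A) gives
  χ_A(x) = x^4 + 12*x^3 + 30*x^2 - 100*x - 375
which factors as (x - 3)*(x + 5)^3. The eigenvalues (with algebraic multiplicities) are λ = -5 with multiplicity 3, λ = 3 with multiplicity 1.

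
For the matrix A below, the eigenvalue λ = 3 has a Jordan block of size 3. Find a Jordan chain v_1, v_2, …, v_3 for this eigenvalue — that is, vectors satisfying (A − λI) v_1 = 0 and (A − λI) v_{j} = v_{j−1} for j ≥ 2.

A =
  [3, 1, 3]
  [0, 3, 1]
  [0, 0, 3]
A Jordan chain for λ = 3 of length 3:
v_1 = (1, 0, 0)ᵀ
v_2 = (3, 1, 0)ᵀ
v_3 = (0, 0, 1)ᵀ

Let N = A − (3)·I. We want v_3 with N^3 v_3 = 0 but N^2 v_3 ≠ 0; then v_{j-1} := N · v_j for j = 3, …, 2.

Pick v_3 = (0, 0, 1)ᵀ.
Then v_2 = N · v_3 = (3, 1, 0)ᵀ.
Then v_1 = N · v_2 = (1, 0, 0)ᵀ.

Sanity check: (A − (3)·I) v_1 = (0, 0, 0)ᵀ = 0. ✓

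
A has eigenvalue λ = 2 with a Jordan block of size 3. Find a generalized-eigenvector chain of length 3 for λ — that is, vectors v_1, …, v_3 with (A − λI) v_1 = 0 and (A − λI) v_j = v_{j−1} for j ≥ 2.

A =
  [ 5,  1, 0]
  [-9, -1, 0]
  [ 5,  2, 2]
A Jordan chain for λ = 2 of length 3:
v_1 = (0, 0, -3)ᵀ
v_2 = (3, -9, 5)ᵀ
v_3 = (1, 0, 0)ᵀ

Let N = A − (2)·I. We want v_3 with N^3 v_3 = 0 but N^2 v_3 ≠ 0; then v_{j-1} := N · v_j for j = 3, …, 2.

Pick v_3 = (1, 0, 0)ᵀ.
Then v_2 = N · v_3 = (3, -9, 5)ᵀ.
Then v_1 = N · v_2 = (0, 0, -3)ᵀ.

Sanity check: (A − (2)·I) v_1 = (0, 0, 0)ᵀ = 0. ✓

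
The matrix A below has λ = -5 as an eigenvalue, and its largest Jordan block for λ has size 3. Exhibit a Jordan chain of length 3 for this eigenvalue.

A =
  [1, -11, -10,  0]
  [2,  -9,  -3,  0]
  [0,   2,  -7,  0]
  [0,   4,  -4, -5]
A Jordan chain for λ = -5 of length 3:
v_1 = (14, 4, 4, 8)ᵀ
v_2 = (6, 2, 0, 0)ᵀ
v_3 = (1, 0, 0, 0)ᵀ

Let N = A − (-5)·I. We want v_3 with N^3 v_3 = 0 but N^2 v_3 ≠ 0; then v_{j-1} := N · v_j for j = 3, …, 2.

Pick v_3 = (1, 0, 0, 0)ᵀ.
Then v_2 = N · v_3 = (6, 2, 0, 0)ᵀ.
Then v_1 = N · v_2 = (14, 4, 4, 8)ᵀ.

Sanity check: (A − (-5)·I) v_1 = (0, 0, 0, 0)ᵀ = 0. ✓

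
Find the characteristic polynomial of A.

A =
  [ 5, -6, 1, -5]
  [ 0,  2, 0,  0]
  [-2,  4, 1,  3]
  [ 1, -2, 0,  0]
x^4 - 8*x^3 + 24*x^2 - 32*x + 16

Expanding det(x·I − A) (e.g. by cofactor expansion or by noting that A is similar to its Jordan form J, which has the same characteristic polynomial as A) gives
  χ_A(x) = x^4 - 8*x^3 + 24*x^2 - 32*x + 16
which factors as (x - 2)^4. The eigenvalues (with algebraic multiplicities) are λ = 2 with multiplicity 4.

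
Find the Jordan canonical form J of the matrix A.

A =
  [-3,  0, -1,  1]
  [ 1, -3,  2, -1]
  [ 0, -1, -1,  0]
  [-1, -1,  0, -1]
J_3(-2) ⊕ J_1(-2)

The characteristic polynomial is
  det(x·I − A) = x^4 + 8*x^3 + 24*x^2 + 32*x + 16 = (x + 2)^4

Eigenvalues and multiplicities (the geometric multiplicity of λ is n − rank(A − λI), which equals the number of Jordan blocks for λ):
  λ = -2: algebraic multiplicity = 4, geometric multiplicity = 2

Determining the block sizes for each eigenvalue:
  λ = -2: with am = 4 and gm = 2, the partition is not yet determined (e.g. several partitions of 4 into 2 parts exist). Let N = A − (-2)·I. Computing rank(N^1) = 2, rank(N^2) = 1, rank(N^3) = 0; the number of blocks of size ≥ j is rank(N^{j−1}) − rank(N^j), giving [2, 1, 1]. So we have 1 block(s) of size 3, 1 block(s) of size 1 → block sizes [3, 1]

Assembling the blocks gives a Jordan form
J =
  [-2,  1,  0,  0]
  [ 0, -2,  1,  0]
  [ 0,  0, -2,  0]
  [ 0,  0,  0, -2]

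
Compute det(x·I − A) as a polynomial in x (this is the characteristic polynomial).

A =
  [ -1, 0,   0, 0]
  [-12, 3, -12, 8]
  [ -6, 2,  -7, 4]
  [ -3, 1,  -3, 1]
x^4 + 4*x^3 + 6*x^2 + 4*x + 1

Expanding det(x·I − A) (e.g. by cofactor expansion or by noting that A is similar to its Jordan form J, which has the same characteristic polynomial as A) gives
  χ_A(x) = x^4 + 4*x^3 + 6*x^2 + 4*x + 1
which factors as (x + 1)^4. The eigenvalues (with algebraic multiplicities) are λ = -1 with multiplicity 4.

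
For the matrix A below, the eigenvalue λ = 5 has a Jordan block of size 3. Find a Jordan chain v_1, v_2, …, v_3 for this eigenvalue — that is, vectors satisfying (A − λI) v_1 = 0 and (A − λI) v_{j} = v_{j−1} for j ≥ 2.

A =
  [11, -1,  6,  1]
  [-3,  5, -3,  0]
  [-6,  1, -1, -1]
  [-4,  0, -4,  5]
A Jordan chain for λ = 5 of length 3:
v_1 = (-1, 0, 1, 0)ᵀ
v_2 = (6, -3, -6, -4)ᵀ
v_3 = (1, 0, 0, 0)ᵀ

Let N = A − (5)·I. We want v_3 with N^3 v_3 = 0 but N^2 v_3 ≠ 0; then v_{j-1} := N · v_j for j = 3, …, 2.

Pick v_3 = (1, 0, 0, 0)ᵀ.
Then v_2 = N · v_3 = (6, -3, -6, -4)ᵀ.
Then v_1 = N · v_2 = (-1, 0, 1, 0)ᵀ.

Sanity check: (A − (5)·I) v_1 = (0, 0, 0, 0)ᵀ = 0. ✓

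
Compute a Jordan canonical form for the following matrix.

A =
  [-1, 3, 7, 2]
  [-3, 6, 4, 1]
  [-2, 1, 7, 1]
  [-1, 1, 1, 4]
J_2(4) ⊕ J_2(4)

The characteristic polynomial is
  det(x·I − A) = x^4 - 16*x^3 + 96*x^2 - 256*x + 256 = (x - 4)^4

Eigenvalues and multiplicities (the geometric multiplicity of λ is n − rank(A − λI), which equals the number of Jordan blocks for λ):
  λ = 4: algebraic multiplicity = 4, geometric multiplicity = 2

Determining the block sizes for each eigenvalue:
  λ = 4: with am = 4 and gm = 2, the partition is not yet determined (e.g. several partitions of 4 into 2 parts exist). Let N = A − (4)·I. Computing rank(N^1) = 2, rank(N^2) = 0; the number of blocks of size ≥ j is rank(N^{j−1}) − rank(N^j), giving [2, 2]. So we have 2 block(s) of size 2 → block sizes [2, 2]

Assembling the blocks gives a Jordan form
J =
  [4, 1, 0, 0]
  [0, 4, 0, 0]
  [0, 0, 4, 1]
  [0, 0, 0, 4]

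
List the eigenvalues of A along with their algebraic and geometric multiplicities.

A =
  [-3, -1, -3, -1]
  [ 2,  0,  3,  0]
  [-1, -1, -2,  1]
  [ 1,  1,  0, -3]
λ = -2: alg = 4, geom = 2

Step 1 — factor the characteristic polynomial to read off the algebraic multiplicities:
  χ_A(x) = (x + 2)^4

Step 2 — compute geometric multiplicities via the rank-nullity identity g(λ) = n − rank(A − λI):
  rank(A − (-2)·I) = 2, so dim ker(A − (-2)·I) = n − 2 = 2

Summary:
  λ = -2: algebraic multiplicity = 4, geometric multiplicity = 2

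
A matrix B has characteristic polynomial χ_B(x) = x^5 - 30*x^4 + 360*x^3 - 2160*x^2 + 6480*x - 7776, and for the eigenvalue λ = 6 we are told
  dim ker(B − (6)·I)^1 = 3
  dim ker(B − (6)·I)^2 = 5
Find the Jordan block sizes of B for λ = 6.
Block sizes for λ = 6: [2, 2, 1]

From the dimensions of kernels of powers, the number of Jordan blocks of size at least j is d_j − d_{j−1} where d_j = dim ker(N^j) (with d_0 = 0). Computing the differences gives [3, 2].
The number of blocks of size exactly k is (#blocks of size ≥ k) − (#blocks of size ≥ k + 1), so the partition is: 1 block(s) of size 1, 2 block(s) of size 2.
In nonincreasing order the block sizes are [2, 2, 1].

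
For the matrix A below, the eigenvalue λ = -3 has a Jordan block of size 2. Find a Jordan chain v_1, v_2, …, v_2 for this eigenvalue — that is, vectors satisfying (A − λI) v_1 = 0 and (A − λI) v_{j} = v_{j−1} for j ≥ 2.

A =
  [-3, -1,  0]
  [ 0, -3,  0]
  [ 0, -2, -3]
A Jordan chain for λ = -3 of length 2:
v_1 = (-1, 0, -2)ᵀ
v_2 = (0, 1, 0)ᵀ

Let N = A − (-3)·I. We want v_2 with N^2 v_2 = 0 but N^1 v_2 ≠ 0; then v_{j-1} := N · v_j for j = 2, …, 2.

Pick v_2 = (0, 1, 0)ᵀ.
Then v_1 = N · v_2 = (-1, 0, -2)ᵀ.

Sanity check: (A − (-3)·I) v_1 = (0, 0, 0)ᵀ = 0. ✓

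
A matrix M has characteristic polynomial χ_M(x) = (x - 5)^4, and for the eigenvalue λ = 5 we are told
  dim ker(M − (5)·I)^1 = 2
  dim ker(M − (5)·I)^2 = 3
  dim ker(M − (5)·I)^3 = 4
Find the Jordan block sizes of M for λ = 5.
Block sizes for λ = 5: [3, 1]

From the dimensions of kernels of powers, the number of Jordan blocks of size at least j is d_j − d_{j−1} where d_j = dim ker(N^j) (with d_0 = 0). Computing the differences gives [2, 1, 1].
The number of blocks of size exactly k is (#blocks of size ≥ k) − (#blocks of size ≥ k + 1), so the partition is: 1 block(s) of size 1, 1 block(s) of size 3.
In nonincreasing order the block sizes are [3, 1].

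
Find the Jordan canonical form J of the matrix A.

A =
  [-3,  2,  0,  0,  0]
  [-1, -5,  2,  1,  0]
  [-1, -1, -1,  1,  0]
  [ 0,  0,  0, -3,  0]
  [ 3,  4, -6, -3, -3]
J_3(-3) ⊕ J_1(-3) ⊕ J_1(-3)

The characteristic polynomial is
  det(x·I − A) = x^5 + 15*x^4 + 90*x^3 + 270*x^2 + 405*x + 243 = (x + 3)^5

Eigenvalues and multiplicities (the geometric multiplicity of λ is n − rank(A − λI), which equals the number of Jordan blocks for λ):
  λ = -3: algebraic multiplicity = 5, geometric multiplicity = 3

Determining the block sizes for each eigenvalue:
  λ = -3: with am = 5 and gm = 3, the partition is not yet determined (e.g. several partitions of 5 into 3 parts exist). Let N = A − (-3)·I. Computing rank(N^1) = 2, rank(N^2) = 1, rank(N^3) = 0; the number of blocks of size ≥ j is rank(N^{j−1}) − rank(N^j), giving [3, 1, 1]. So we have 1 block(s) of size 3, 2 block(s) of size 1 → block sizes [3, 1, 1]

Assembling the blocks gives a Jordan form
J =
  [-3,  1,  0,  0,  0]
  [ 0, -3,  1,  0,  0]
  [ 0,  0, -3,  0,  0]
  [ 0,  0,  0, -3,  0]
  [ 0,  0,  0,  0, -3]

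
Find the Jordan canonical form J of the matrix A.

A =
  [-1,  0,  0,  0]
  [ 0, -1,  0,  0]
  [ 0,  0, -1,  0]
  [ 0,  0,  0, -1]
J_1(-1) ⊕ J_1(-1) ⊕ J_1(-1) ⊕ J_1(-1)

The characteristic polynomial is
  det(x·I − A) = x^4 + 4*x^3 + 6*x^2 + 4*x + 1 = (x + 1)^4

Eigenvalues and multiplicities (the geometric multiplicity of λ is n − rank(A − λI), which equals the number of Jordan blocks for λ):
  λ = -1: algebraic multiplicity = 4, geometric multiplicity = 4

Determining the block sizes for each eigenvalue:
  λ = -1: gm = am = 4, so every block has size 1 → block sizes [1, 1, 1, 1]

Assembling the blocks gives a Jordan form
J =
  [-1,  0,  0,  0]
  [ 0, -1,  0,  0]
  [ 0,  0, -1,  0]
  [ 0,  0,  0, -1]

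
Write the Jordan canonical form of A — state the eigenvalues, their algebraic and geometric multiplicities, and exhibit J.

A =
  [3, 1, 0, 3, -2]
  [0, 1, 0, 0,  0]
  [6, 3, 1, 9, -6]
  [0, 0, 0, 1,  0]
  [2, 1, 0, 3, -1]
J_2(1) ⊕ J_1(1) ⊕ J_1(1) ⊕ J_1(1)

The characteristic polynomial is
  det(x·I − A) = x^5 - 5*x^4 + 10*x^3 - 10*x^2 + 5*x - 1 = (x - 1)^5

Eigenvalues and multiplicities (the geometric multiplicity of λ is n − rank(A − λI), which equals the number of Jordan blocks for λ):
  λ = 1: algebraic multiplicity = 5, geometric multiplicity = 4

Determining the block sizes for each eigenvalue:
  λ = 1: 4 blocks summing to 5 forces exactly one block of size 2 and the rest size 1 → block sizes [2, 1, 1, 1]

Assembling the blocks gives a Jordan form
J =
  [1, 1, 0, 0, 0]
  [0, 1, 0, 0, 0]
  [0, 0, 1, 0, 0]
  [0, 0, 0, 1, 0]
  [0, 0, 0, 0, 1]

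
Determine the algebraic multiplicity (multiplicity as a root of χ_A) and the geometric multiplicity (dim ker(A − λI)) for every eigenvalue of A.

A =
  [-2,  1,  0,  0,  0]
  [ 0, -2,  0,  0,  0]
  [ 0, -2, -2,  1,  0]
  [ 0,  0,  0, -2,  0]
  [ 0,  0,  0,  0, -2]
λ = -2: alg = 5, geom = 3

Step 1 — factor the characteristic polynomial to read off the algebraic multiplicities:
  χ_A(x) = (x + 2)^5

Step 2 — compute geometric multiplicities via the rank-nullity identity g(λ) = n − rank(A − λI):
  rank(A − (-2)·I) = 2, so dim ker(A − (-2)·I) = n − 2 = 3

Summary:
  λ = -2: algebraic multiplicity = 5, geometric multiplicity = 3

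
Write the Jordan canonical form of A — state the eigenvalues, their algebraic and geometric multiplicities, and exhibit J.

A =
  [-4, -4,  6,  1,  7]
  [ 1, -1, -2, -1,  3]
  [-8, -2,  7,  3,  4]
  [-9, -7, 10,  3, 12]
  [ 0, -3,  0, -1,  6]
J_2(1) ⊕ J_3(3)

The characteristic polynomial is
  det(x·I − A) = x^5 - 11*x^4 + 46*x^3 - 90*x^2 + 81*x - 27 = (x - 3)^3*(x - 1)^2

Eigenvalues and multiplicities (the geometric multiplicity of λ is n − rank(A − λI), which equals the number of Jordan blocks for λ):
  λ = 1: algebraic multiplicity = 2, geometric multiplicity = 1
  λ = 3: algebraic multiplicity = 3, geometric multiplicity = 1

Determining the block sizes for each eigenvalue:
  λ = 1: one block (gm = 1), so the single block has size am = 2 → block sizes [2]
  λ = 3: one block (gm = 1), so the single block has size am = 3 → block sizes [3]

Assembling the blocks gives a Jordan form
J =
  [1, 1, 0, 0, 0]
  [0, 1, 0, 0, 0]
  [0, 0, 3, 1, 0]
  [0, 0, 0, 3, 1]
  [0, 0, 0, 0, 3]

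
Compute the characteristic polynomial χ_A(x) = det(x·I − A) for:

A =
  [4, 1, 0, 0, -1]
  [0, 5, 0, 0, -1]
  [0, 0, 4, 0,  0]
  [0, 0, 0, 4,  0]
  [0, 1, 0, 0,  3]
x^5 - 20*x^4 + 160*x^3 - 640*x^2 + 1280*x - 1024

Expanding det(x·I − A) (e.g. by cofactor expansion or by noting that A is similar to its Jordan form J, which has the same characteristic polynomial as A) gives
  χ_A(x) = x^5 - 20*x^4 + 160*x^3 - 640*x^2 + 1280*x - 1024
which factors as (x - 4)^5. The eigenvalues (with algebraic multiplicities) are λ = 4 with multiplicity 5.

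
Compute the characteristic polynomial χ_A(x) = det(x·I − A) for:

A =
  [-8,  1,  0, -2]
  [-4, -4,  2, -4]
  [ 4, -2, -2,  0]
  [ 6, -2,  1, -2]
x^4 + 16*x^3 + 96*x^2 + 256*x + 256

Expanding det(x·I − A) (e.g. by cofactor expansion or by noting that A is similar to its Jordan form J, which has the same characteristic polynomial as A) gives
  χ_A(x) = x^4 + 16*x^3 + 96*x^2 + 256*x + 256
which factors as (x + 4)^4. The eigenvalues (with algebraic multiplicities) are λ = -4 with multiplicity 4.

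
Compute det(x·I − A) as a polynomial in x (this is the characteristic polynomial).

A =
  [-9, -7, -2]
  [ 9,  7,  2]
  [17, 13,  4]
x^3 - 2*x^2

Expanding det(x·I − A) (e.g. by cofactor expansion or by noting that A is similar to its Jordan form J, which has the same characteristic polynomial as A) gives
  χ_A(x) = x^3 - 2*x^2
which factors as x^2*(x - 2). The eigenvalues (with algebraic multiplicities) are λ = 0 with multiplicity 2, λ = 2 with multiplicity 1.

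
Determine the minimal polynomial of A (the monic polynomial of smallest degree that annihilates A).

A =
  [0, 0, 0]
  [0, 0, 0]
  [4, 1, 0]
x^2

The characteristic polynomial is χ_A(x) = x^3, so the eigenvalues are known. The minimal polynomial is
  m_A(x) = Π_λ (x − λ)^{k_λ}
where k_λ is the size of the *largest* Jordan block for λ (equivalently, the smallest k with (A − λI)^k v = 0 for every generalised eigenvector v of λ).

  λ = 0: largest Jordan block has size 2, contributing (x − 0)^2

So m_A(x) = x^2 = x^2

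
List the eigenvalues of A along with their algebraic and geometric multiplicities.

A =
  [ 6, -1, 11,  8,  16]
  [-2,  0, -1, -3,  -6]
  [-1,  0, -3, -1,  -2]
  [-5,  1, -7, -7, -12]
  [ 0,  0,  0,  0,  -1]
λ = -1: alg = 5, geom = 3

Step 1 — factor the characteristic polynomial to read off the algebraic multiplicities:
  χ_A(x) = (x + 1)^5

Step 2 — compute geometric multiplicities via the rank-nullity identity g(λ) = n − rank(A − λI):
  rank(A − (-1)·I) = 2, so dim ker(A − (-1)·I) = n − 2 = 3

Summary:
  λ = -1: algebraic multiplicity = 5, geometric multiplicity = 3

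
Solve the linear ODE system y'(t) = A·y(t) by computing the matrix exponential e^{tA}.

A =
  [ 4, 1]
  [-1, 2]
e^{tA} =
  [t*exp(3*t) + exp(3*t), t*exp(3*t)]
  [-t*exp(3*t), -t*exp(3*t) + exp(3*t)]

Strategy: write A = P · J · P⁻¹ where J is a Jordan canonical form, so e^{tA} = P · e^{tJ} · P⁻¹, and e^{tJ} can be computed block-by-block.

A has Jordan form
J =
  [3, 1]
  [0, 3]
(up to reordering of blocks).

Per-block formulas:
  For a 2×2 Jordan block J_2(3): exp(t · J_2(3)) = e^(3t)·(I + t·N), where N is the 2×2 nilpotent shift.

After assembling e^{tJ} and conjugating by P, we get:

e^{tA} =
  [t*exp(3*t) + exp(3*t), t*exp(3*t)]
  [-t*exp(3*t), -t*exp(3*t) + exp(3*t)]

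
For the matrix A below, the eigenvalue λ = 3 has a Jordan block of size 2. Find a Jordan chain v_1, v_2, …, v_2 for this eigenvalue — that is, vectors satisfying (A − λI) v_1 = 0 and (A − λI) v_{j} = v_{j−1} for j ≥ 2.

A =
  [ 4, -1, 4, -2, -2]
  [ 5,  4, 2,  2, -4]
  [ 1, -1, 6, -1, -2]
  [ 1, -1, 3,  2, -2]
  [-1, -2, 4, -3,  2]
A Jordan chain for λ = 3 of length 2:
v_1 = (-1, 1, -1, -1, -2)ᵀ
v_2 = (0, 1, 0, 0, 0)ᵀ

Let N = A − (3)·I. We want v_2 with N^2 v_2 = 0 but N^1 v_2 ≠ 0; then v_{j-1} := N · v_j for j = 2, …, 2.

Pick v_2 = (0, 1, 0, 0, 0)ᵀ.
Then v_1 = N · v_2 = (-1, 1, -1, -1, -2)ᵀ.

Sanity check: (A − (3)·I) v_1 = (0, 0, 0, 0, 0)ᵀ = 0. ✓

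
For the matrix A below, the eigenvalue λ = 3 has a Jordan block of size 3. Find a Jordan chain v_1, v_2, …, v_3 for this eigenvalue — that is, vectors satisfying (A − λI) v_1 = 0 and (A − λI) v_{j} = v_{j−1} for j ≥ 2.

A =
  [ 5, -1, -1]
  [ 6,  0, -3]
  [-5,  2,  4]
A Jordan chain for λ = 3 of length 3:
v_1 = (3, 9, -3)ᵀ
v_2 = (2, 6, -5)ᵀ
v_3 = (1, 0, 0)ᵀ

Let N = A − (3)·I. We want v_3 with N^3 v_3 = 0 but N^2 v_3 ≠ 0; then v_{j-1} := N · v_j for j = 3, …, 2.

Pick v_3 = (1, 0, 0)ᵀ.
Then v_2 = N · v_3 = (2, 6, -5)ᵀ.
Then v_1 = N · v_2 = (3, 9, -3)ᵀ.

Sanity check: (A − (3)·I) v_1 = (0, 0, 0)ᵀ = 0. ✓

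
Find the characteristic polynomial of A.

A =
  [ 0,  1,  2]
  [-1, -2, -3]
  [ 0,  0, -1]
x^3 + 3*x^2 + 3*x + 1

Expanding det(x·I − A) (e.g. by cofactor expansion or by noting that A is similar to its Jordan form J, which has the same characteristic polynomial as A) gives
  χ_A(x) = x^3 + 3*x^2 + 3*x + 1
which factors as (x + 1)^3. The eigenvalues (with algebraic multiplicities) are λ = -1 with multiplicity 3.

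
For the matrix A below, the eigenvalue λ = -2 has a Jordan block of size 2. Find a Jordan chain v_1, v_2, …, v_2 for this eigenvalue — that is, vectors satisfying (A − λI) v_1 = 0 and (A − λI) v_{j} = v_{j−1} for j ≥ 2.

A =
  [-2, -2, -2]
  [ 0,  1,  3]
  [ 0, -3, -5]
A Jordan chain for λ = -2 of length 2:
v_1 = (-2, 3, -3)ᵀ
v_2 = (0, 1, 0)ᵀ

Let N = A − (-2)·I. We want v_2 with N^2 v_2 = 0 but N^1 v_2 ≠ 0; then v_{j-1} := N · v_j for j = 2, …, 2.

Pick v_2 = (0, 1, 0)ᵀ.
Then v_1 = N · v_2 = (-2, 3, -3)ᵀ.

Sanity check: (A − (-2)·I) v_1 = (0, 0, 0)ᵀ = 0. ✓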